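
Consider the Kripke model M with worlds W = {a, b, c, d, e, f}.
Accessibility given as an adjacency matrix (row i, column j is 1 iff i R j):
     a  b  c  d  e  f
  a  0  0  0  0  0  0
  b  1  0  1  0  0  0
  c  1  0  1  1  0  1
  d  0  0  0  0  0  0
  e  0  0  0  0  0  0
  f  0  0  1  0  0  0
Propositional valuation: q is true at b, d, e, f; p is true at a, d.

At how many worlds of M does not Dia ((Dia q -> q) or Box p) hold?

Recall that Box ψ holds at a world iff ψ holds at every accessible world, and Dia ψ holds iff ψ holds at some accessible world.
Let φ = not Dia ((Dia q -> q) or Box p). Evaluate φ at each world:
  a (successors ∅): φ is true.
  b (successors {a, c}): φ is false.
  c (successors {a, c, d, f}): φ is false.
  d (successors ∅): φ is true.
  e (successors ∅): φ is true.
  f (successors {c}): φ is true.
For instance, at f:
  At f: Dia ((Dia q -> q) or Box p) is false, so not Dia ((Dia q -> q) or Box p) is true.
    At f: Dia ((Dia q -> q) or Box p) requires (Dia q -> q) or Box p at some successor in {c}.
      At c: (Dia q -> q) or Box p is false.
    So Dia ((Dia q -> q) or Box p) is false at f.
Satisfying worlds: {a, d, e, f}

4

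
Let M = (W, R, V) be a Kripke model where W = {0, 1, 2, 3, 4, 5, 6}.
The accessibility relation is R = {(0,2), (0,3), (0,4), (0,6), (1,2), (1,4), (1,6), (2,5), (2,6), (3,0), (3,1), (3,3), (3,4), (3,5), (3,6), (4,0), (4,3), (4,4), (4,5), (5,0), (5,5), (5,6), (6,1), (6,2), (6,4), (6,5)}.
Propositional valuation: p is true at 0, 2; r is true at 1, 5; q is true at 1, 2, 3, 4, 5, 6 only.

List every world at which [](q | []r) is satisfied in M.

Let φ = [](q | []r). Evaluate φ at each world:
  0 (successors {2, 3, 4, 6}): φ is true.
  1 (successors {2, 4, 6}): φ is true.
  2 (successors {5, 6}): φ is true.
  3 (successors {0, 1, 3, 4, 5, 6}): φ is false.
  4 (successors {0, 3, 4, 5}): φ is false.
  5 (successors {0, 5, 6}): φ is false.
  6 (successors {1, 2, 4, 5}): φ is true.
For instance, at 4:
  At 4: [](q | []r) requires q | []r at every successor {0, 3, 4, 5}.
    q | []r fails at 0, so [](q | []r) is false at 4.
      At 0: q is false, []r is false, so q | []r is false.
Satisfying worlds: {0, 1, 2, 6}

0, 1, 2, 6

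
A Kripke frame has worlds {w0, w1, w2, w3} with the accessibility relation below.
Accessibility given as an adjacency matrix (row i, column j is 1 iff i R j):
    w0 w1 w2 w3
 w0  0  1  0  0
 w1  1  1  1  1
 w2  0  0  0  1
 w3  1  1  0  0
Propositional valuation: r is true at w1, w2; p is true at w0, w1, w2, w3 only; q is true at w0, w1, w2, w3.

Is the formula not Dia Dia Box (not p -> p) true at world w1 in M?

At w1: Dia Dia Box (not p -> p) is true, so not Dia Dia Box (not p -> p) is false.
  At w1: Dia Dia Box (not p -> p) requires Dia Box (not p -> p) at some successor in {w0, w1, w2, w3}.
    Dia Box (not p -> p) holds at w0, so Dia Dia Box (not p -> p) is true at w1.
      At w0: Dia Box (not p -> p) requires Box (not p -> p) at some successor in {w1}.
        Box (not p -> p) holds at w1, so Dia Box (not p -> p) is true at w0.

No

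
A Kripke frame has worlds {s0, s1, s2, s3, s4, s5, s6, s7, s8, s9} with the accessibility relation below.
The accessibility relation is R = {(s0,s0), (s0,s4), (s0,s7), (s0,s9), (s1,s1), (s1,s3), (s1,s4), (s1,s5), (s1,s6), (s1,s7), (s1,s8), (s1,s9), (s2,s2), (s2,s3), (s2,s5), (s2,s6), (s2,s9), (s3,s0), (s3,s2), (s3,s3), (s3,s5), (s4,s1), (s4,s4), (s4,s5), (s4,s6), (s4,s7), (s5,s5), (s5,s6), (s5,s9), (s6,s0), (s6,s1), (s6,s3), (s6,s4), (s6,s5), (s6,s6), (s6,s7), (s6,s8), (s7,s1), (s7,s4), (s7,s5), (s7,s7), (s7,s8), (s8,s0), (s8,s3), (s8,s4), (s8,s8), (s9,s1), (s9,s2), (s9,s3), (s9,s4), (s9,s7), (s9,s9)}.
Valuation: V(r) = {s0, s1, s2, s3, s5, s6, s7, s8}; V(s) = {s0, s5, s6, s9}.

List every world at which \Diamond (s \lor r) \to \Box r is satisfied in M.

Recall that \Box ψ holds at a world iff ψ holds at every accessible world, and \Diamond ψ holds iff ψ holds at some accessible world.
Let φ = \Diamond (s \lor r) \to \Box r. Evaluate φ at each world:
  s0 (successors {s0, s4, s7, s9}): φ is false.
  s1 (successors {s1, s3, s4, s5, s6, s7, s8, s9}): φ is false.
  s2 (successors {s2, s3, s5, s6, s9}): φ is false.
  s3 (successors {s0, s2, s3, s5}): φ is true.
  s4 (successors {s1, s4, s5, s6, s7}): φ is false.
  s5 (successors {s5, s6, s9}): φ is false.
  s6 (successors {s0, s1, s3, s4, s5, s6, s7, s8}): φ is false.
  s7 (successors {s1, s4, s5, s7, s8}): φ is false.
  s8 (successors {s0, s3, s4, s8}): φ is false.
  s9 (successors {s1, s2, s3, s4, s7, s9}): φ is false.
For instance, at s6:
  At s6: \Diamond (s \lor r) is true, \Box r is false, so \Diamond (s \lor r) \to \Box r is false.
    At s6: \Diamond (s \lor r) requires s \lor r at some successor in {s0, s1, s3, s4, s5, s6, s7, s8}.
      s \lor r holds at s0, so \Diamond (s \lor r) is true at s6.
    At s6: \Box r requires r at every successor {s0, s1, s3, s4, s5, s6, s7, s8}.
      r fails at s4, so \Box r is false at s6.
Satisfying worlds: {s3}

s3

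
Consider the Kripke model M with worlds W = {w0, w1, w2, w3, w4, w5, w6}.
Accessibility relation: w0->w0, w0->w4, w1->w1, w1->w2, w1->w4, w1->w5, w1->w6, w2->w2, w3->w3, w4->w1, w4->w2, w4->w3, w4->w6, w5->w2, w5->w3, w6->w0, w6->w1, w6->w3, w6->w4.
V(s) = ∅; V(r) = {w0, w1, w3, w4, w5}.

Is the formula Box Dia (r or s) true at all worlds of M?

No

Let φ = Box Dia (r or s). Evaluate φ at each world:
  w0 (successors {w0, w4}): φ is true.
  w1 (successors {w1, w2, w4, w5, w6}): φ is false.
  w2 (successors {w2}): φ is false.
  w3 (successors {w3}): φ is true.
  w4 (successors {w1, w2, w3, w6}): φ is false.
  w5 (successors {w2, w3}): φ is false.
  w6 (successors {w0, w1, w3, w4}): φ is true.
Detail at w1 (counterexample):
  At w1: Box Dia (r or s) requires Dia (r or s) at every successor {w1, w2, w4, w5, w6}.
    Dia (r or s) fails at w2, so Box Dia (r or s) is false at w1.
      At w2: Dia (r or s) requires r or s at some successor in {w2}.
        At w2: r or s is false.
      So Dia (r or s) is false at w2.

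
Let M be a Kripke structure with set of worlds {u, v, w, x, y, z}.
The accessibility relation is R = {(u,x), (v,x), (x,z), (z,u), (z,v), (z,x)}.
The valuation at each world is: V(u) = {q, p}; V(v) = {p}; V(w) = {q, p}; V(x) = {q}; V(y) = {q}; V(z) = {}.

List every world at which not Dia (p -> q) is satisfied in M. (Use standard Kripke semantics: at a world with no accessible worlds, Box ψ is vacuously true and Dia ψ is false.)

w, y

Let φ = not Dia (p -> q). Evaluate φ at each world:
  u (successors {x}): φ is false.
  v (successors {x}): φ is false.
  w (successors ∅): φ is true.
  x (successors {z}): φ is false.
  y (successors ∅): φ is true.
  z (successors {u, v, x}): φ is false.
For instance, at z:
  At z: Dia (p -> q) is true, so not Dia (p -> q) is false.
    At z: Dia (p -> q) requires p -> q at some successor in {u, v, x}.
      p -> q holds at u, so Dia (p -> q) is true at z.
Satisfying worlds: {w, y}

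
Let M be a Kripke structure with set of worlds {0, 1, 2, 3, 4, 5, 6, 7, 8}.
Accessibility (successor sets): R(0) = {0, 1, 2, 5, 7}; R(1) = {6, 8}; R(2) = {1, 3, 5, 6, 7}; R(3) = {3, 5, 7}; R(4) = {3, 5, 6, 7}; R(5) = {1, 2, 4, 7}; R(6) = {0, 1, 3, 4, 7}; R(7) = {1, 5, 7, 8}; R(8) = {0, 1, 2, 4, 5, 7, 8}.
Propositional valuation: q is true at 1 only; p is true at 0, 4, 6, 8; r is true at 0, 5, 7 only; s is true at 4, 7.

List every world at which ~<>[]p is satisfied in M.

1, 3, 4

Let φ = ~<>[]p. Evaluate φ at each world:
  0 (successors {0, 1, 2, 5, 7}): φ is false.
  1 (successors {6, 8}): φ is true.
  2 (successors {1, 3, 5, 6, 7}): φ is false.
  3 (successors {3, 5, 7}): φ is true.
  4 (successors {3, 5, 6, 7}): φ is true.
  5 (successors {1, 2, 4, 7}): φ is false.
  6 (successors {0, 1, 3, 4, 7}): φ is false.
  7 (successors {1, 5, 7, 8}): φ is false.
  8 (successors {0, 1, 2, 4, 5, 7, 8}): φ is false.
For instance, at 8:
  At 8: <>[]p is true, so ~<>[]p is false.
    At 8: <>[]p requires []p at some successor in {0, 1, 2, 4, 5, 7, 8}.
      []p holds at 1, so <>[]p is true at 8.
Satisfying worlds: {1, 3, 4}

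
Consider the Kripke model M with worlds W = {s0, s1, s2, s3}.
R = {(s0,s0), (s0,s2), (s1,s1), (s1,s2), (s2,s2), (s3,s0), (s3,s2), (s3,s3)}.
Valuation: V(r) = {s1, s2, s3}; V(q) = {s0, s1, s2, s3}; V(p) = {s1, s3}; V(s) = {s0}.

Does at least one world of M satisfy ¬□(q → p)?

Yes

Let φ = ¬□(q → p). Evaluate φ at each world:
  s0 (successors {s0, s2}): φ is true.
  s1 (successors {s1, s2}): φ is true.
  s2 (successors {s2}): φ is true.
  s3 (successors {s0, s2, s3}): φ is true.
Detail at s0 (witness):
  At s0: □(q → p) is false, so ¬□(q → p) is true.
    At s0: □(q → p) requires q → p at every successor {s0, s2}.
      q → p fails at s0, so □(q → p) is false at s0.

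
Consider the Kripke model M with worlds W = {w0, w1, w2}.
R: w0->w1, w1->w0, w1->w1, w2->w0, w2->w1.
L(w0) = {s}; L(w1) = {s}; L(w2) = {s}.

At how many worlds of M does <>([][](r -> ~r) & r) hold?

Let φ = <>([][](r -> ~r) & r). Evaluate φ at each world:
  w0 (successors {w1}): φ is false.
  w1 (successors {w0, w1}): φ is false.
  w2 (successors {w0, w1}): φ is false.
For instance, at w1:
  At w1: <>([][](r -> ~r) & r) requires [][](r -> ~r) & r at some successor in {w0, w1}.
    At w0: [][](r -> ~r) & r is false.
    At w1: [][](r -> ~r) & r is false.
  So <>([][](r -> ~r) & r) is false at w1.
Satisfying worlds: none.

0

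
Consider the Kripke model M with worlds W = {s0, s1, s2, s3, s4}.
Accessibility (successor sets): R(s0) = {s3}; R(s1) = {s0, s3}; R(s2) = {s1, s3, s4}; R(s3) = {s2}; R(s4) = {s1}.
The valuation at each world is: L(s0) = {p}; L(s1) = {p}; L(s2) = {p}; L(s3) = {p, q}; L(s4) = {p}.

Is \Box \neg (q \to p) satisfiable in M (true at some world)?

Let φ = \Box \neg (q \to p). Evaluate φ at each world:
  s0 (successors {s3}): φ is false.
  s1 (successors {s0, s3}): φ is false.
  s2 (successors {s1, s3, s4}): φ is false.
  s3 (successors {s2}): φ is false.
  s4 (successors {s1}): φ is false.
For instance, at s3:
  At s3: \Box \neg (q \to p) requires \neg (q \to p) at every successor {s2}.
    \neg (q \to p) fails at s2, so \Box \neg (q \to p) is false at s3.

No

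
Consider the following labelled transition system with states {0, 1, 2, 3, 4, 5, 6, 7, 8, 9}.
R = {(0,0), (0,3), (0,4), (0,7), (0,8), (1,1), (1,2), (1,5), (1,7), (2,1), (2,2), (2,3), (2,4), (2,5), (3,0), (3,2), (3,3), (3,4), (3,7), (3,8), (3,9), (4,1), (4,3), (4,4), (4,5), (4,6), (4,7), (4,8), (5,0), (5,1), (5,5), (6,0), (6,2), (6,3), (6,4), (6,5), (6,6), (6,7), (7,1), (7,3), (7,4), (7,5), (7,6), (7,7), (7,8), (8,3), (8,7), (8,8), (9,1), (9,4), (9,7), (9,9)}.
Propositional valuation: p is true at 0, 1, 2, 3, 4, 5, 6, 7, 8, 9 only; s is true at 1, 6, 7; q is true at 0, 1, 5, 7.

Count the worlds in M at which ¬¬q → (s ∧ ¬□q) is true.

Let φ = ¬¬q → (s ∧ ¬□q). Evaluate φ at each world:
  0 (successors {0, 3, 4, 7, 8}): φ is false.
  1 (successors {1, 2, 5, 7}): φ is true.
  2 (successors {1, 2, 3, 4, 5}): φ is true.
  3 (successors {0, 2, 3, 4, 7, 8, 9}): φ is true.
  4 (successors {1, 3, 4, 5, 6, 7, 8}): φ is true.
  5 (successors {0, 1, 5}): φ is false.
  6 (successors {0, 2, 3, 4, 5, 6, 7}): φ is true.
  7 (successors {1, 3, 4, 5, 6, 7, 8}): φ is true.
  8 (successors {3, 7, 8}): φ is true.
  9 (successors {1, 4, 7, 9}): φ is true.
For instance, at 7:
  At 7: ¬¬q is true, s ∧ ¬□q is true, so ¬¬q → (s ∧ ¬□q) is true.
    At 7: s is true, ¬□q is true, so s ∧ ¬□q is true.
      At 7: □q is false, so ¬□q is true.
Satisfying worlds: {1, 2, 3, 4, 6, 7, 8, 9}

8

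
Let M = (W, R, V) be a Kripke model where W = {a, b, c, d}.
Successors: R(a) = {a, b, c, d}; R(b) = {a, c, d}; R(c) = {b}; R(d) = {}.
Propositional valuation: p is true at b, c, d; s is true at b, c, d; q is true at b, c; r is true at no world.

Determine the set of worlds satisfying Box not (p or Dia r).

d

Let φ = Box not (p or Dia r). Evaluate φ at each world:
  a (successors {a, b, c, d}): φ is false.
  b (successors {a, c, d}): φ is false.
  c (successors {b}): φ is false.
  d (successors ∅): φ is true.
For instance, at b:
  At b: Box not (p or Dia r) requires not (p or Dia r) at every successor {a, c, d}.
    not (p or Dia r) fails at c, so Box not (p or Dia r) is false at b.
      At c: p or Dia r is true, so not (p or Dia r) is false.
Satisfying worlds: {d}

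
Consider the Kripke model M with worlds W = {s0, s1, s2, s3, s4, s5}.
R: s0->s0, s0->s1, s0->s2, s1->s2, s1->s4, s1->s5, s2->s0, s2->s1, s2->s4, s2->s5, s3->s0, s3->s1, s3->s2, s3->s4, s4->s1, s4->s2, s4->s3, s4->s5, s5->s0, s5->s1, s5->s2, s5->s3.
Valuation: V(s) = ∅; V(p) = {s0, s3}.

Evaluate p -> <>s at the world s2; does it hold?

Yes

At s2: p is false, <>s is false, so p -> <>s is true.
  At s2: <>s requires s at some successor in {s0, s1, s4, s5}.
    At s0: s is false.
    At s1: s is false.
    At s4: s is false.
    At s5: s is false.
  So <>s is false at s2.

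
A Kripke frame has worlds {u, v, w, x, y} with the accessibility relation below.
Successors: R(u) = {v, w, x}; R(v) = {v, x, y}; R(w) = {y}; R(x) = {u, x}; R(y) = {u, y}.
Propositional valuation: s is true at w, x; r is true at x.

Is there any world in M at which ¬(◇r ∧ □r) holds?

Recall that □ψ holds at a world iff ψ holds at every accessible world, and ◇ψ holds iff ψ holds at some accessible world.
Let φ = ¬(◇r ∧ □r). Evaluate φ at each world:
  u (successors {v, w, x}): φ is true.
  v (successors {v, x, y}): φ is true.
  w (successors {y}): φ is true.
  x (successors {u, x}): φ is true.
  y (successors {u, y}): φ is true.
Detail at u (witness):
  At u: ◇r ∧ □r is false, so ¬(◇r ∧ □r) is true.
    At u: ◇r is true, □r is false, so ◇r ∧ □r is false.
      At u: ◇r requires r at some successor in {v, w, x}.
        r holds at x, so ◇r is true at u.
      At u: □r requires r at every successor {v, w, x}.
        r fails at v, so □r is false at u.

Yes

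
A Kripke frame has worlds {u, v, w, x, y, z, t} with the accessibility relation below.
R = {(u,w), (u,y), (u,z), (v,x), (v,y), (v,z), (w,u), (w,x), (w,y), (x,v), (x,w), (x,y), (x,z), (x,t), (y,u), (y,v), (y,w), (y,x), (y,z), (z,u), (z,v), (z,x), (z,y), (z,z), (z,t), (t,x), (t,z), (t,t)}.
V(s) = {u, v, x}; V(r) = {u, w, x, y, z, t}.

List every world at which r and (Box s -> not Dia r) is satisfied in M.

u, w, x, y, z, t

Let φ = r and (Box s -> not Dia r). Evaluate φ at each world:
  u (successors {w, y, z}): φ is true.
  v (successors {x, y, z}): φ is false.
  w (successors {u, x, y}): φ is true.
  x (successors {v, w, y, z, t}): φ is true.
  y (successors {u, v, w, x, z}): φ is true.
  z (successors {u, v, x, y, z, t}): φ is true.
  t (successors {x, z, t}): φ is true.
For instance, at z:
  At z: r is true, Box s -> not Dia r is true, so r and (Box s -> not Dia r) is true.
    At z: Box s is false, not Dia r is false, so Box s -> not Dia r is true.
      At z: Box s requires s at every successor {u, v, x, y, z, t}.
        s fails at y, so Box s is false at z.
      At z: Dia r is true, so not Dia r is false.
Satisfying worlds: {u, w, x, y, z, t}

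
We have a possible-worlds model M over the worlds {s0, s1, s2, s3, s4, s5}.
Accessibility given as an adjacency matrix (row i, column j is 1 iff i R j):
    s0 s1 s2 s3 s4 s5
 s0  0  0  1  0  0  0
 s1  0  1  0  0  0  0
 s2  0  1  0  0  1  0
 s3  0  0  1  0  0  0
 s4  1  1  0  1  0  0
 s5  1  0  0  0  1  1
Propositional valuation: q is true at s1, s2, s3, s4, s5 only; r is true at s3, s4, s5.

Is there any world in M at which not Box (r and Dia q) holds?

Let φ = not Box (r and Dia q). Evaluate φ at each world:
  s0 (successors {s2}): φ is true.
  s1 (successors {s1}): φ is true.
  s2 (successors {s1, s4}): φ is true.
  s3 (successors {s2}): φ is true.
  s4 (successors {s0, s1, s3}): φ is true.
  s5 (successors {s0, s4, s5}): φ is true.
Detail at s0 (witness):
  At s0: Box (r and Dia q) is false, so not Box (r and Dia q) is true.
    At s0: Box (r and Dia q) requires r and Dia q at every successor {s2}.
      r and Dia q fails at s2, so Box (r and Dia q) is false at s0.

Yes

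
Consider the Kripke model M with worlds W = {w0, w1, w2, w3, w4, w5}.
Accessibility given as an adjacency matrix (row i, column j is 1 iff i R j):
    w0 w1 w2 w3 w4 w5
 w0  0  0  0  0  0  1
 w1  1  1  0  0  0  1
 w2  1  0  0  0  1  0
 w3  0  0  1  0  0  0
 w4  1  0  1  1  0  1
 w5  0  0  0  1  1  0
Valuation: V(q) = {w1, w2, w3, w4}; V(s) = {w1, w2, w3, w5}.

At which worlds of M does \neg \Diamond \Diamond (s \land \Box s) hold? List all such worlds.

w3

Let φ = \neg \Diamond \Diamond (s \land \Box s). Evaluate φ at each world:
  w0 (successors {w5}): φ is false.
  w1 (successors {w0, w1, w5}): φ is false.
  w2 (successors {w0, w4}): φ is false.
  w3 (successors {w2}): φ is true.
  w4 (successors {w0, w2, w3, w5}): φ is false.
  w5 (successors {w3, w4}): φ is false.
For instance, at w5:
  At w5: \Diamond \Diamond (s \land \Box s) is true, so \neg \Diamond \Diamond (s \land \Box s) is false.
    At w5: \Diamond \Diamond (s \land \Box s) requires \Diamond (s \land \Box s) at some successor in {w3, w4}.
      \Diamond (s \land \Box s) holds at w4, so \Diamond \Diamond (s \land \Box s) is true at w5.
Satisfying worlds: {w3}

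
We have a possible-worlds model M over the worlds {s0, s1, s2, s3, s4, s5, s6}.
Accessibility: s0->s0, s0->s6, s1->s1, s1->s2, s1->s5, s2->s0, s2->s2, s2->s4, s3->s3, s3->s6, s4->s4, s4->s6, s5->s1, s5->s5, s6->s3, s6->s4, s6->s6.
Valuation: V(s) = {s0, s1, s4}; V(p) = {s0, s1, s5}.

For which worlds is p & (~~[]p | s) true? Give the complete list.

s0, s1, s5

Let φ = p & (~~[]p | s). Evaluate φ at each world:
  s0 (successors {s0, s6}): φ is true.
  s1 (successors {s1, s2, s5}): φ is true.
  s2 (successors {s0, s2, s4}): φ is false.
  s3 (successors {s3, s6}): φ is false.
  s4 (successors {s4, s6}): φ is false.
  s5 (successors {s1, s5}): φ is true.
  s6 (successors {s3, s4, s6}): φ is false.
For instance, at s4:
  At s4: p is false, ~~[]p | s is true, so p & (~~[]p | s) is false.
    At s4: ~~[]p is false, s is true, so ~~[]p | s is true.
      At s4: ~[]p is true, so ~~[]p is false.
Satisfying worlds: {s0, s1, s5}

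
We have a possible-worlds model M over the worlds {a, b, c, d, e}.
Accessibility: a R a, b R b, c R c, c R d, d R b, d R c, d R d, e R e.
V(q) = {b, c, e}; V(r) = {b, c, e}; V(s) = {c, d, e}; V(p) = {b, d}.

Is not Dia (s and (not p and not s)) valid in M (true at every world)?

Recall that Dia ψ holds at a world iff ψ holds at some accessible world.
Let φ = not Dia (s and (not p and not s)). Evaluate φ at each world:
  a (successors {a}): φ is true.
  b (successors {b}): φ is true.
  c (successors {c, d}): φ is true.
  d (successors {b, c, d}): φ is true.
  e (successors {e}): φ is true.
For instance, at b:
  At b: Dia (s and (not p and not s)) is false, so not Dia (s and (not p and not s)) is true.
    At b: Dia (s and (not p and not s)) requires s and (not p and not s) at some successor in {b}.
      At b: s and (not p and not s) is false.
    So Dia (s and (not p and not s)) is false at b.

Yes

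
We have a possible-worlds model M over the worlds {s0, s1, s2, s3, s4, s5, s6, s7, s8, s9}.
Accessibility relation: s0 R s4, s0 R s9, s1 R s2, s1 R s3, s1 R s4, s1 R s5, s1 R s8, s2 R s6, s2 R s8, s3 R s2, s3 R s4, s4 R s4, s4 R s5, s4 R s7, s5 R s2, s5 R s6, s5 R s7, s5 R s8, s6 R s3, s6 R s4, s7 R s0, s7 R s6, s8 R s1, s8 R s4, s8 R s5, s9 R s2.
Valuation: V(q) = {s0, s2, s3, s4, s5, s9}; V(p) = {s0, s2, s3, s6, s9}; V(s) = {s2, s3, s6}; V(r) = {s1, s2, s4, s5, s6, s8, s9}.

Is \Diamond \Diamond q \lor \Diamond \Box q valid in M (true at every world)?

No

Let φ = \Diamond \Diamond q \lor \Diamond \Box q. Evaluate φ at each world:
  s0 (successors {s4, s9}): φ is true.
  s1 (successors {s2, s3, s4, s5, s8}): φ is true.
  s2 (successors {s6, s8}): φ is true.
  s3 (successors {s2, s4}): φ is true.
  s4 (successors {s4, s5, s7}): φ is true.
  s5 (successors {s2, s6, s7, s8}): φ is true.
  s6 (successors {s3, s4}): φ is true.
  s7 (successors {s0, s6}): φ is true.
  s8 (successors {s1, s4, s5}): φ is true.
  s9 (successors {s2}): φ is false.
Detail at s9 (counterexample):
  At s9: \Diamond \Diamond q is false, \Diamond \Box q is false, so \Diamond \Diamond q \lor \Diamond \Box q is false.
    At s9: \Diamond \Diamond q requires \Diamond q at some successor in {s2}.
      At s2: \Diamond q is false.
    So \Diamond \Diamond q is false at s9.
    At s9: \Diamond \Box q requires \Box q at some successor in {s2}.
      At s2: \Box q is false.
    So \Diamond \Box q is false at s9.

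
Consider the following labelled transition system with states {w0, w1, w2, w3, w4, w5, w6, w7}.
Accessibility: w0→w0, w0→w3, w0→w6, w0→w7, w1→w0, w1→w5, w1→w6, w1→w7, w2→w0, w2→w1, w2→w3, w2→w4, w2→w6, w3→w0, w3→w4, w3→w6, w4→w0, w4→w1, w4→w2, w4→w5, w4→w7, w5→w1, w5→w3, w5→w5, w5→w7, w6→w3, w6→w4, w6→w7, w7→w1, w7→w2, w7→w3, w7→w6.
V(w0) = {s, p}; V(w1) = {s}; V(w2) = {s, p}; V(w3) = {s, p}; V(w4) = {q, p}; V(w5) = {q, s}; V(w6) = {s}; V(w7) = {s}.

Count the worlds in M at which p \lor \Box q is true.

Let φ = p \lor \Box q. Evaluate φ at each world:
  w0 (successors {w0, w3, w6, w7}): φ is true.
  w1 (successors {w0, w5, w6, w7}): φ is false.
  w2 (successors {w0, w1, w3, w4, w6}): φ is true.
  w3 (successors {w0, w4, w6}): φ is true.
  w4 (successors {w0, w1, w2, w5, w7}): φ is true.
  w5 (successors {w1, w3, w5, w7}): φ is false.
  w6 (successors {w3, w4, w7}): φ is false.
  w7 (successors {w1, w2, w3, w6}): φ is false.
For instance, at w5:
  At w5: p is false, \Box q is false, so p \lor \Box q is false.
    At w5: \Box q requires q at every successor {w1, w3, w5, w7}.
      q fails at w1, so \Box q is false at w5.
Satisfying worlds: {w0, w2, w3, w4}

4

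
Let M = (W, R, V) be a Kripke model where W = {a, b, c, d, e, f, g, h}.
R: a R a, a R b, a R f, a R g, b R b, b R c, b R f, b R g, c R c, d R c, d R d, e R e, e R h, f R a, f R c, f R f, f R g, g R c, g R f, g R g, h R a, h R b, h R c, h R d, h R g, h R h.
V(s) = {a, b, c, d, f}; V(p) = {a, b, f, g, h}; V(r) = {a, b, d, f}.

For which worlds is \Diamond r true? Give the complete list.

Let φ = \Diamond r. Evaluate φ at each world:
  a (successors {a, b, f, g}): φ is true.
  b (successors {b, c, f, g}): φ is true.
  c (successors {c}): φ is false.
  d (successors {c, d}): φ is true.
  e (successors {e, h}): φ is false.
  f (successors {a, c, f, g}): φ is true.
  g (successors {c, f, g}): φ is true.
  h (successors {a, b, c, d, g, h}): φ is true.
For instance, at f:
  At f: \Diamond r requires r at some successor in {a, c, f, g}.
    r holds at a, so \Diamond r is true at f.
Satisfying worlds: {a, b, d, f, g, h}

a, b, d, f, g, h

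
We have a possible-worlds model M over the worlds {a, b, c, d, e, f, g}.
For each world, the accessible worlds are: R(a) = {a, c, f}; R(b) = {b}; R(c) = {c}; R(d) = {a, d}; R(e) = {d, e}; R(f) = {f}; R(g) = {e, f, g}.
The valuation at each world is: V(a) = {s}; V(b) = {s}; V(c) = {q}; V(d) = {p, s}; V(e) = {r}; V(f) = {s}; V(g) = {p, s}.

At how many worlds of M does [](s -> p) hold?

Recall that []ψ holds at a world iff ψ holds at every accessible world, and <>ψ holds iff ψ holds at some accessible world.
Let φ = [](s -> p). Evaluate φ at each world:
  a (successors {a, c, f}): φ is false.
  b (successors {b}): φ is false.
  c (successors {c}): φ is true.
  d (successors {a, d}): φ is false.
  e (successors {d, e}): φ is true.
  f (successors {f}): φ is false.
  g (successors {e, f, g}): φ is false.
For instance, at b:
  At b: [](s -> p) requires s -> p at every successor {b}.
    s -> p fails at b, so [](s -> p) is false at b.
Satisfying worlds: {c, e}

2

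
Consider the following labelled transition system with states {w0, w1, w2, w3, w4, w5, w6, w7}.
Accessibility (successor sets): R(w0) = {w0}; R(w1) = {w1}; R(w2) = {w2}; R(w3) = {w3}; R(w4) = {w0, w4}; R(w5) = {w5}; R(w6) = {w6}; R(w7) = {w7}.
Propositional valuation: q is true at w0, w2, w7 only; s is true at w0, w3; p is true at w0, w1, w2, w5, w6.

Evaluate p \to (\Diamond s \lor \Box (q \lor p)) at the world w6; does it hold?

Yes

At w6: p is true, \Diamond s \lor \Box (q \lor p) is true, so p \to (\Diamond s \lor \Box (q \lor p)) is true.
  At w6: \Diamond s is false, \Box (q \lor p) is true, so \Diamond s \lor \Box (q \lor p) is true.
    At w6: \Diamond s requires s at some successor in {w6}.
      At w6: s is false.
    So \Diamond s is false at w6.
    At w6: \Box (q \lor p) requires q \lor p at every successor {w6}.
      At w6: q \lor p is true.
    So \Box (q \lor p) is true at w6.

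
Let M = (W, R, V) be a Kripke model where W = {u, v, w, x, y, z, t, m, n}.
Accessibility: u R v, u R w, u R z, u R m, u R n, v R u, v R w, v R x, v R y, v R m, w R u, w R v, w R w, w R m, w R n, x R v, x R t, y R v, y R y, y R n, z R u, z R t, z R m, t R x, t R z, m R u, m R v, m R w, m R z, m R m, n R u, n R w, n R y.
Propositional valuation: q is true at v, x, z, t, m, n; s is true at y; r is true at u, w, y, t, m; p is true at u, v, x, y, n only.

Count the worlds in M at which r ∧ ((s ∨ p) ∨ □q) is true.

Let φ = r ∧ ((s ∨ p) ∨ □q). Evaluate φ at each world:
  u (successors {v, w, z, m, n}): φ is true.
  v (successors {u, w, x, y, m}): φ is false.
  w (successors {u, v, w, m, n}): φ is false.
  x (successors {v, t}): φ is false.
  y (successors {v, y, n}): φ is true.
  z (successors {u, t, m}): φ is false.
  t (successors {x, z}): φ is true.
  m (successors {u, v, w, z, m}): φ is false.
  n (successors {u, w, y}): φ is false.
For instance, at v:
  At v: r is false, (s ∨ p) ∨ □q is true, so r ∧ ((s ∨ p) ∨ □q) is false.
    At v: s ∨ p is true, □q is false, so (s ∨ p) ∨ □q is true.
      At v: □q requires q at every successor {u, w, x, y, m}.
        q fails at u, so □q is false at v.
Satisfying worlds: {u, y, t}

3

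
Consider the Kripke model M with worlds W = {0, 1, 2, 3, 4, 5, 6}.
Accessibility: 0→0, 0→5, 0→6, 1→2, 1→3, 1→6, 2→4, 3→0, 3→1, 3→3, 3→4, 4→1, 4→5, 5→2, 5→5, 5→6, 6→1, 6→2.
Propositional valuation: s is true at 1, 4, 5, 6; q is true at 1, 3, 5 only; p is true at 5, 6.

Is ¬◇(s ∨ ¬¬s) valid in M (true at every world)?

No

Let φ = ¬◇(s ∨ ¬¬s). Evaluate φ at each world:
  0 (successors {0, 5, 6}): φ is false.
  1 (successors {2, 3, 6}): φ is false.
  2 (successors {4}): φ is false.
  3 (successors {0, 1, 3, 4}): φ is false.
  4 (successors {1, 5}): φ is false.
  5 (successors {2, 5, 6}): φ is false.
  6 (successors {1, 2}): φ is false.
Detail at 0 (counterexample):
  At 0: ◇(s ∨ ¬¬s) is true, so ¬◇(s ∨ ¬¬s) is false.
    At 0: ◇(s ∨ ¬¬s) requires s ∨ ¬¬s at some successor in {0, 5, 6}.
      s ∨ ¬¬s holds at 5, so ◇(s ∨ ¬¬s) is true at 0.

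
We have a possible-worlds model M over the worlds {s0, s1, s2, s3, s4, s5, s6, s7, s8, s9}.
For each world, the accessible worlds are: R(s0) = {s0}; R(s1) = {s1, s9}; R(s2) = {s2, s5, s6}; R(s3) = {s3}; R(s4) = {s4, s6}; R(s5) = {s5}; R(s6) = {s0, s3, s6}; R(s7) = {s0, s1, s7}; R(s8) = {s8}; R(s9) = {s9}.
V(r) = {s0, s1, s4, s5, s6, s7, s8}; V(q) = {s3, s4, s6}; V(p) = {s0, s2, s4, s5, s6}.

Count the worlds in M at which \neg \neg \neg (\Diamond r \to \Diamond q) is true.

Let φ = \neg \neg \neg (\Diamond r \to \Diamond q). Evaluate φ at each world:
  s0 (successors {s0}): φ is true.
  s1 (successors {s1, s9}): φ is true.
  s2 (successors {s2, s5, s6}): φ is false.
  s3 (successors {s3}): φ is false.
  s4 (successors {s4, s6}): φ is false.
  s5 (successors {s5}): φ is true.
  s6 (successors {s0, s3, s6}): φ is false.
  s7 (successors {s0, s1, s7}): φ is true.
  s8 (successors {s8}): φ is true.
  s9 (successors {s9}): φ is false.
For instance, at s2:
  At s2: \neg \neg (\Diamond r \to \Diamond q) is true, so \neg \neg \neg (\Diamond r \to \Diamond q) is false.
    At s2: \neg (\Diamond r \to \Diamond q) is false, so \neg \neg (\Diamond r \to \Diamond q) is true.
      At s2: \Diamond r \to \Diamond q is true, so \neg (\Diamond r \to \Diamond q) is false.
Satisfying worlds: {s0, s1, s5, s7, s8}

5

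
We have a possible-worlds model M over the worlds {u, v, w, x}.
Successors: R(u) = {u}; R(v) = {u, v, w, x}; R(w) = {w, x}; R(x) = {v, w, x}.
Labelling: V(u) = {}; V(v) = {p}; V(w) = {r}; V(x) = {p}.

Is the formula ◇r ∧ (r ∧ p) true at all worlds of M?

No

Let φ = ◇r ∧ (r ∧ p). Evaluate φ at each world:
  u (successors {u}): φ is false.
  v (successors {u, v, w, x}): φ is false.
  w (successors {w, x}): φ is false.
  x (successors {v, w, x}): φ is false.
Detail at u (counterexample):
  At u: ◇r is false, r ∧ p is false, so ◇r ∧ (r ∧ p) is false.
    At u: ◇r requires r at some successor in {u}.
      At u: r is false.
    So ◇r is false at u.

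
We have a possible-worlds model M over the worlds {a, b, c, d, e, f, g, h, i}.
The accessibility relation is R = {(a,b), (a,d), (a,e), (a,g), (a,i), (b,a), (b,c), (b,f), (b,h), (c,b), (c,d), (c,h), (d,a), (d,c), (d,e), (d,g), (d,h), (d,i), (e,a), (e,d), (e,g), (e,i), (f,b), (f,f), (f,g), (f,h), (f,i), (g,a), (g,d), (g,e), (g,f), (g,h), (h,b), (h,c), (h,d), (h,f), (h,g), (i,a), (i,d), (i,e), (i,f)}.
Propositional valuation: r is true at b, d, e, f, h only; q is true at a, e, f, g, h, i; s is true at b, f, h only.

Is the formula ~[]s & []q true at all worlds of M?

No

Recall that []ψ holds at a world iff ψ holds at every accessible world, and <>ψ holds iff ψ holds at some accessible world.
Let φ = ~[]s & []q. Evaluate φ at each world:
  a (successors {b, d, e, g, i}): φ is false.
  b (successors {a, c, f, h}): φ is false.
  c (successors {b, d, h}): φ is false.
  d (successors {a, c, e, g, h, i}): φ is false.
  e (successors {a, d, g, i}): φ is false.
  f (successors {b, f, g, h, i}): φ is false.
  g (successors {a, d, e, f, h}): φ is false.
  h (successors {b, c, d, f, g}): φ is false.
  i (successors {a, d, e, f}): φ is false.
Detail at a (counterexample):
  At a: ~[]s is true, []q is false, so ~[]s & []q is false.
    At a: []s is false, so ~[]s is true.
      At a: []s requires s at every successor {b, d, e, g, i}.
        s fails at d, so []s is false at a.
    At a: []q requires q at every successor {b, d, e, g, i}.
      q fails at b, so []q is false at a.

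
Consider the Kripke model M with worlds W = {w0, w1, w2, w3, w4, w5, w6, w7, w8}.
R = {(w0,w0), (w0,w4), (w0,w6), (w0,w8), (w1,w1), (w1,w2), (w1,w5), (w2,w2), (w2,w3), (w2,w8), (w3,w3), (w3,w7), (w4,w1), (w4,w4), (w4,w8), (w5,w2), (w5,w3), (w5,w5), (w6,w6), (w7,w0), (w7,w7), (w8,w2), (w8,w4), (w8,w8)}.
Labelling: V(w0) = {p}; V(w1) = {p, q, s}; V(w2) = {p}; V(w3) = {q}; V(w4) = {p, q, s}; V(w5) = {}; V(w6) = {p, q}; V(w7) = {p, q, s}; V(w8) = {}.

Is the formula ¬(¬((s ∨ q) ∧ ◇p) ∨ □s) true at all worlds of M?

Let φ = ¬(¬((s ∨ q) ∧ ◇p) ∨ □s). Evaluate φ at each world:
  w0 (successors {w0, w4, w6, w8}): φ is false.
  w1 (successors {w1, w2, w5}): φ is true.
  w2 (successors {w2, w3, w8}): φ is false.
  w3 (successors {w3, w7}): φ is true.
  w4 (successors {w1, w4, w8}): φ is true.
  w5 (successors {w2, w3, w5}): φ is false.
  w6 (successors {w6}): φ is true.
  w7 (successors {w0, w7}): φ is true.
  w8 (successors {w2, w4, w8}): φ is false.
Detail at w0 (counterexample):
  At w0: ¬((s ∨ q) ∧ ◇p) ∨ □s is true, so ¬(¬((s ∨ q) ∧ ◇p) ∨ □s) is false.
    At w0: ¬((s ∨ q) ∧ ◇p) is true, □s is false, so ¬((s ∨ q) ∧ ◇p) ∨ □s is true.
      At w0: (s ∨ q) ∧ ◇p is false, so ¬((s ∨ q) ∧ ◇p) is true.
      At w0: □s requires s at every successor {w0, w4, w6, w8}.
        s fails at w0, so □s is false at w0.

No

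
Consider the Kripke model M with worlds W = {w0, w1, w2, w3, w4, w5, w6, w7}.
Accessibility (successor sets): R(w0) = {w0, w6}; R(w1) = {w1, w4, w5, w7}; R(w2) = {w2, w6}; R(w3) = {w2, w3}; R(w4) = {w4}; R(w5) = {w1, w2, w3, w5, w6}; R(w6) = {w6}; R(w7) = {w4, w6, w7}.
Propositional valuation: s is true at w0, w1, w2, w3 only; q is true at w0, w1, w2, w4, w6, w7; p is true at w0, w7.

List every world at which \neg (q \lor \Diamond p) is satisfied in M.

Recall that \Diamond ψ holds at a world iff ψ holds at some accessible world.
Let φ = \neg (q \lor \Diamond p). Evaluate φ at each world:
  w0 (successors {w0, w6}): φ is false.
  w1 (successors {w1, w4, w5, w7}): φ is false.
  w2 (successors {w2, w6}): φ is false.
  w3 (successors {w2, w3}): φ is true.
  w4 (successors {w4}): φ is false.
  w5 (successors {w1, w2, w3, w5, w6}): φ is true.
  w6 (successors {w6}): φ is false.
  w7 (successors {w4, w6, w7}): φ is false.
For instance, at w1:
  At w1: q \lor \Diamond p is true, so \neg (q \lor \Diamond p) is false.
    At w1: q is true, \Diamond p is true, so q \lor \Diamond p is true.
      At w1: \Diamond p requires p at some successor in {w1, w4, w5, w7}.
        p holds at w7, so \Diamond p is true at w1.
Satisfying worlds: {w3, w5}

w3, w5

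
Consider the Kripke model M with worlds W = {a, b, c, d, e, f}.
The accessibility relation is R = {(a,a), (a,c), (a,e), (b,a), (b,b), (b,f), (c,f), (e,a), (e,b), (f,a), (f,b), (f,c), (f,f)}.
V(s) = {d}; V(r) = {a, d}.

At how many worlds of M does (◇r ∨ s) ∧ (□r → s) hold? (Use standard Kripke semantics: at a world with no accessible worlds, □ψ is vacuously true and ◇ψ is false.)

Let φ = (◇r ∨ s) ∧ (□r → s). Evaluate φ at each world:
  a (successors {a, c, e}): φ is true.
  b (successors {a, b, f}): φ is true.
  c (successors {f}): φ is false.
  d (successors ∅): φ is true.
  e (successors {a, b}): φ is true.
  f (successors {a, b, c, f}): φ is true.
For instance, at f:
  At f: ◇r ∨ s is true, □r → s is true, so (◇r ∨ s) ∧ (□r → s) is true.
    At f: ◇r is true, s is false, so ◇r ∨ s is true.
      At f: ◇r requires r at some successor in {a, b, c, f}.
        r holds at a, so ◇r is true at f.
    At f: □r is false, s is false, so □r → s is true.
      At f: □r requires r at every successor {a, b, c, f}.
        r fails at b, so □r is false at f.
Satisfying worlds: {a, b, d, e, f}

5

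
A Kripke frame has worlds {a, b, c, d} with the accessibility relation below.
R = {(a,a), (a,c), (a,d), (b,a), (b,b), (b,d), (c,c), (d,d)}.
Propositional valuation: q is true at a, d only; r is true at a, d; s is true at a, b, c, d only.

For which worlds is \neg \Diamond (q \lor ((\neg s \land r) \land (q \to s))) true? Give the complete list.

Recall that \Diamond ψ holds at a world iff ψ holds at some accessible world.
Let φ = \neg \Diamond (q \lor ((\neg s \land r) \land (q \to s))). Evaluate φ at each world:
  a (successors {a, c, d}): φ is false.
  b (successors {a, b, d}): φ is false.
  c (successors {c}): φ is true.
  d (successors {d}): φ is false.
For instance, at b:
  At b: \Diamond (q \lor ((\neg s \land r) \land (q \to s))) is true, so \neg \Diamond (q \lor ((\neg s \land r) \land (q \to s))) is false.
    At b: \Diamond (q \lor ((\neg s \land r) \land (q \to s))) requires q \lor ((\neg s \land r) \land (q \to s)) at some successor in {a, b, d}.
      q \lor ((\neg s \land r) \land (q \to s)) holds at a, so \Diamond (q \lor ((\neg s \land r) \land (q \to s))) is true at b.
Satisfying worlds: {c}

c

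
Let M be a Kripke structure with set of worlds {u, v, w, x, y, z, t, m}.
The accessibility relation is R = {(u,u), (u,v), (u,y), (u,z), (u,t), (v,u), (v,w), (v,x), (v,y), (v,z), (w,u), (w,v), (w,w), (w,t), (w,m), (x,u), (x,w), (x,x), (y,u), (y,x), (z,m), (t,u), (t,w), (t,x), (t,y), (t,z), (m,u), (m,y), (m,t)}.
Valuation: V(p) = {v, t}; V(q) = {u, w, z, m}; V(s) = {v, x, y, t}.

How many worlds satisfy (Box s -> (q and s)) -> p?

Recall that Box ψ holds at a world iff ψ holds at every accessible world, and Dia ψ holds iff ψ holds at some accessible world.
Let φ = (Box s -> (q and s)) -> p. Evaluate φ at each world:
  u (successors {u, v, y, z, t}): φ is false.
  v (successors {u, w, x, y, z}): φ is true.
  w (successors {u, v, w, t, m}): φ is false.
  x (successors {u, w, x}): φ is false.
  y (successors {u, x}): φ is false.
  z (successors {m}): φ is false.
  t (successors {u, w, x, y, z}): φ is true.
  m (successors {u, y, t}): φ is false.
For instance, at u:
  At u: Box s -> (q and s) is true, p is false, so (Box s -> (q and s)) -> p is false.
    At u: Box s is false, q and s is false, so Box s -> (q and s) is true.
      At u: Box s requires s at every successor {u, v, y, z, t}.
        s fails at u, so Box s is false at u.
Satisfying worlds: {v, t}

2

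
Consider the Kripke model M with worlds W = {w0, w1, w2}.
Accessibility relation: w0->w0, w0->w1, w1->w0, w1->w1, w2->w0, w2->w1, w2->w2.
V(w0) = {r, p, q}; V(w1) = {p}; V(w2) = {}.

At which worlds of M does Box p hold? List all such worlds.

w0, w1

Recall that Box ψ holds at a world iff ψ holds at every accessible world, and Dia ψ holds iff ψ holds at some accessible world.
Let φ = Box p. Evaluate φ at each world:
  w0 (successors {w0, w1}): φ is true.
  w1 (successors {w0, w1}): φ is true.
  w2 (successors {w0, w1, w2}): φ is false.
For instance, at w1:
  At w1: Box p requires p at every successor {w0, w1}.
    At w0: p is true.
    At w1: p is true.
  So Box p is true at w1.
Satisfying worlds: {w0, w1}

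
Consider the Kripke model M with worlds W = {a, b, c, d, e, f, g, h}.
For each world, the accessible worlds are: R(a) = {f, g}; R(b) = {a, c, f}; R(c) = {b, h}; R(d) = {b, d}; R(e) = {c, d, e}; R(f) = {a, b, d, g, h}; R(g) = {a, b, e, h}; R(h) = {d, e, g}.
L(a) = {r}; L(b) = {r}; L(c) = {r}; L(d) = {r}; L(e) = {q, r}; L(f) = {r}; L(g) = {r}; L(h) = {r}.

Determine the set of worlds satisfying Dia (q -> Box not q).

Recall that Box ψ holds at a world iff ψ holds at every accessible world, and Dia ψ holds iff ψ holds at some accessible world.
Let φ = Dia (q -> Box not q). Evaluate φ at each world:
  a (successors {f, g}): φ is true.
  b (successors {a, c, f}): φ is true.
  c (successors {b, h}): φ is true.
  d (successors {b, d}): φ is true.
  e (successors {c, d, e}): φ is true.
  f (successors {a, b, d, g, h}): φ is true.
  g (successors {a, b, e, h}): φ is true.
  h (successors {d, e, g}): φ is true.
For instance, at g:
  At g: Dia (q -> Box not q) requires q -> Box not q at some successor in {a, b, e, h}.
    q -> Box not q holds at a, so Dia (q -> Box not q) is true at g.
      At a: q is false, Box not q is true, so q -> Box not q is true.
Satisfying worlds: {a, b, c, d, e, f, g, h}

a, b, c, d, e, f, g, h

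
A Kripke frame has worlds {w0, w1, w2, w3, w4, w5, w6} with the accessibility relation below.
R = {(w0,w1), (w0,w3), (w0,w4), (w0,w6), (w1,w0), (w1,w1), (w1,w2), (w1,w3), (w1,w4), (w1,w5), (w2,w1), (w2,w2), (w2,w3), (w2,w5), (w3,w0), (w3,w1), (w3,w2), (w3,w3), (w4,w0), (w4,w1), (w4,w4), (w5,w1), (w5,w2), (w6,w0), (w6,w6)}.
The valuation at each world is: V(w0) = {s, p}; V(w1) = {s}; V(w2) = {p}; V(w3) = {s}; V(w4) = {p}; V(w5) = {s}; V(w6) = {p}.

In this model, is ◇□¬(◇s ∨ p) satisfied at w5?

No

At w5: ◇□¬(◇s ∨ p) requires □¬(◇s ∨ p) at some successor in {w1, w2}.
  At w1: □¬(◇s ∨ p) is false.
  At w2: □¬(◇s ∨ p) is false.
So ◇□¬(◇s ∨ p) is false at w5.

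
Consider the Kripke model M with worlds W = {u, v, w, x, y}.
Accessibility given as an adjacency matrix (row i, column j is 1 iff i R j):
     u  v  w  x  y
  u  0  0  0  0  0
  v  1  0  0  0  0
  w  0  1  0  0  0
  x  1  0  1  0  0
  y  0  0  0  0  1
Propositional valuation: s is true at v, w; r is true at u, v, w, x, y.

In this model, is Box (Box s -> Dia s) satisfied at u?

Yes

Recall that Box ψ holds at a world iff ψ holds at every accessible world, and Dia ψ holds iff ψ holds at some accessible world.
At u: no accessible worlds, so Box (Box s -> Dia s) holds vacuously.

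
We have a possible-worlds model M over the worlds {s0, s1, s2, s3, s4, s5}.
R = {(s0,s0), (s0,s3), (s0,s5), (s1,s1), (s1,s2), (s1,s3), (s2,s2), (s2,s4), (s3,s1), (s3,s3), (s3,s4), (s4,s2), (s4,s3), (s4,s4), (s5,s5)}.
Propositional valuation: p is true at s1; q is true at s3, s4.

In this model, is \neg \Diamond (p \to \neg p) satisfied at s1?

No

At s1: \Diamond (p \to \neg p) is true, so \neg \Diamond (p \to \neg p) is false.
  At s1: \Diamond (p \to \neg p) requires p \to \neg p at some successor in {s1, s2, s3}.
    p \to \neg p holds at s2, so \Diamond (p \to \neg p) is true at s1.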